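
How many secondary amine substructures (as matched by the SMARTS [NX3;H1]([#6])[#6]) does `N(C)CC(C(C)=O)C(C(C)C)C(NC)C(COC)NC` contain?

[NX3;H1]([#6])[#6] is the SMARTS for a secondary amine: a trivalent nitrogen with one H, bonded to two carbons.
The molecule carries 3 separate instances of an N-methylamino group (-NHCH3) meeting every constraint; each maps to a distinct set of atoms, giving 3 matches.

3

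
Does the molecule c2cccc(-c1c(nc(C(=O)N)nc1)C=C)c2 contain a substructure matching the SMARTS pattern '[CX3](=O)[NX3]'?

Yes

The pattern [CX3](=O)[NX3] describes a carbonyl carbon bonded to a trivalent nitrogen — an amide.
The molecule carries a primary amide (-C(=O)NH2), whose atoms satisfy every constraint of the query, so the pattern matches.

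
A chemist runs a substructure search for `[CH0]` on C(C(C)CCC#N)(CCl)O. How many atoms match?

1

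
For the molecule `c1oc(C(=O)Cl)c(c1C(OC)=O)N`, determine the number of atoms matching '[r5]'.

5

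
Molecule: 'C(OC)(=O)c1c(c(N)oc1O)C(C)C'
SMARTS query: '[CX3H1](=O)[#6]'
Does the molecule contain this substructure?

No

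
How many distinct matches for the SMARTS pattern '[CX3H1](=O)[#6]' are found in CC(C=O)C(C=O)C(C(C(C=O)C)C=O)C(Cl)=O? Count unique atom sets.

[CX3H1](=O)[#6] is the SMARTS for an aldehyde: an sp2 carbon with one H, double-bonded to O and single-bonded to carbon.
The molecule carries 4 separate instances of an aldehyde (-CHO) meeting every constraint; each maps to a distinct set of atoms, giving 4 matches.

4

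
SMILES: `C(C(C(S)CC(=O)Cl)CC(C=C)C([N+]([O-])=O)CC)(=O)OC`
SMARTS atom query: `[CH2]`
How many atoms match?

4

The query [CH2] means: aliphatic carbon with exactly two hydrogens.
Check the 21 heavy atoms by environment: 4× C (H2) → match; 5× C (H1) → no; 1× S (H1) → no; 2× C (H0) → no; 4× O (H0) → no; 1× Cl (H0) → no; 2× C (H3) → no; 1× N (charge +1, H0) → no; 1× O (charge -1, H0) → no.
That gives 4 matching atoms.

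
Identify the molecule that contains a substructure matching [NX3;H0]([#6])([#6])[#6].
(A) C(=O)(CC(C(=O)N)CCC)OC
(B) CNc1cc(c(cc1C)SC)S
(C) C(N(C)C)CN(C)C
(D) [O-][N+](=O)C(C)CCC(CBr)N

C

[NX3;H0]([#6])([#6])[#6] describes a trivalent nitrogen with no H, bonded to three carbons (a tertiary amine).
(A) has a primary amide (-C(=O)NH2) but the amide nitrogen has H2 and only one carbon neighbour.
(B) has an N-methylamino group (-NHCH3) but the nitrogen still has one H (H1), not H0.
(C) contains a dimethylamino group (-N(CH3)2), which satisfies every atom and bond constraint.
(D) has a primary amino group (-NH2) but the nitrogen has H2, not H0 with three carbons.
So the answer is (C).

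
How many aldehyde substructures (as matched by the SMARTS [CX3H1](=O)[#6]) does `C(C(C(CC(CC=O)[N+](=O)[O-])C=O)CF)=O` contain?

3

[CX3H1](=O)[#6] is the SMARTS for an aldehyde: an sp2 carbon with one H, double-bonded to O and single-bonded to carbon.
The molecule carries 3 separate instances of an aldehyde (-CHO) meeting every constraint; each maps to a distinct set of atoms, giving 3 matches.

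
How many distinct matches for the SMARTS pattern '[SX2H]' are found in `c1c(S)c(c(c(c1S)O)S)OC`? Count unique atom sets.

[SX2H] is the SMARTS for a thiol: an aliphatic sulfur with two connections, one being H.
The molecule carries 3 separate instances of a thiol (-SH) meeting every constraint; each maps to a distinct set of atoms, giving 3 matches.

3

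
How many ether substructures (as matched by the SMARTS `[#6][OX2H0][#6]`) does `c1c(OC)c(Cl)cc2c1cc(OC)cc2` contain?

[#6][OX2H0][#6] is the SMARTS for an ether: an aliphatic oxygen bridging two carbons with no H on the oxygen.
The molecule carries 2 separate instances of a methoxy ether (-OCH3) meeting every constraint; each maps to a distinct set of atoms, giving 2 matches.

2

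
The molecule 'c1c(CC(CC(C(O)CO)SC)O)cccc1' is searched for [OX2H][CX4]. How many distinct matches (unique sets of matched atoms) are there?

[OX2H][CX4] is the SMARTS for an aliphatic alcohol: a hydroxyl oxygen bound to an sp3 (X4) carbon.
The molecule carries 3 separate instances of a hydroxyl group (-OH) meeting every constraint; each maps to a distinct set of atoms, giving 3 matches.

3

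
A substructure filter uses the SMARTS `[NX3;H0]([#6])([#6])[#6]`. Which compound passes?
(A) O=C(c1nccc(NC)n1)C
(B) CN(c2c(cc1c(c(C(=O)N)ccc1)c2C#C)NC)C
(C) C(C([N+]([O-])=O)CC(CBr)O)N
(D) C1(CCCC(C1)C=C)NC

B

[NX3;H0]([#6])([#6])[#6] describes a trivalent nitrogen with no H, bonded to three carbons (a tertiary amine).
(A) has an N-methylamino group (-NHCH3) but the nitrogen still has one H (H1), not H0.
(B) contains a dimethylamino group (-N(CH3)2), which satisfies every atom and bond constraint.
(C) has a primary amino group (-NH2) but the nitrogen has H2, not H0 with three carbons.
(D) has an N-methylamino group (-NHCH3) but the nitrogen still has one H (H1), not H0.
So the answer is (B).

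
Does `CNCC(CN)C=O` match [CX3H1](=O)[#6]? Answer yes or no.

Yes

The pattern [CX3H1](=O)[#6] describes an sp2 carbon with one H, double-bonded to O and single-bonded to carbon — an aldehyde.
The molecule carries an aldehyde (-CHO), whose atoms satisfy every constraint of the query, so the pattern matches.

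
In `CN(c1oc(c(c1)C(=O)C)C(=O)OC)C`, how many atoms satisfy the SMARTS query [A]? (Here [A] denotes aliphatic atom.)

10

The query [A] means: A matches any aliphatic (non-aromatic) heavy atom.
Check the 15 heavy atoms by environment: 1× o (aromatic) → no; 4× c (aromatic) → no; 6× C → match; 3× O → match; 1× N → match.
Summing the matching environments: 6 + 3 + 1 = 10 matching atoms.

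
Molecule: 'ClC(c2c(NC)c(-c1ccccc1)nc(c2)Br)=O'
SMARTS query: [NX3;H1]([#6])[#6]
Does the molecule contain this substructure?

The pattern [NX3;H1]([#6])[#6] describes a trivalent nitrogen with one H, bonded to two carbons — a secondary amine.
The molecule carries an N-methylamino group (-NHCH3), whose atoms satisfy every constraint of the query, so the pattern matches.

Yes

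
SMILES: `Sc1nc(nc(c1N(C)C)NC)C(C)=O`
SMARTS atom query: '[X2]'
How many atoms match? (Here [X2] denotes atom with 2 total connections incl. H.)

The query [X2] means: any atom with exactly two total connections (bonds + H).
Check the 15 heavy atoms by environment: 2× n (aromatic, X2) → match; 4× c (aromatic, X3) → no; 1× S (X2) → match; 2× N (X3) → no; 4× C (X4) → no; 1× C (X3) → no; 1× O (X1) → no.
Summing the matching environments: 2 + 1 = 3 matching atoms.

3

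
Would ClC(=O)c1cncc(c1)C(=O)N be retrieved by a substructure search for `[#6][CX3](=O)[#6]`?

No

The pattern [#6][CX3](=O)[#6] describes a carbonyl carbon (no H) flanked by two carbons — a ketone.
The closest candidate here is a primary amide (-C(=O)NH2), but one neighbour of the carbonyl carbon is N, not C. No other fragment satisfies the full query, so there is no match.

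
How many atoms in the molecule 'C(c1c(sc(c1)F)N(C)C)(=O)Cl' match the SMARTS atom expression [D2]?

The query [D2] means: atom with exactly two heavy-atom neighbours.
Check the 12 heavy atoms by environment: 1× s (aromatic, D2) → match; 3× c (aromatic, D3) → no; 1× c (aromatic, D2) → match; 1× C (D3) → no; 1× O (D1) → no; 1× Cl (D1) → no; 1× F (D1) → no; 1× N (D3) → no; 2× C (D1) → no.
Summing the matching environments: 1 + 1 = 2 matching atoms.

2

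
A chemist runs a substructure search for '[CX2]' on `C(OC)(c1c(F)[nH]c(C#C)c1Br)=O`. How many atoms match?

2

Check the 13 heavy atoms by environment: 1× n (aromatic, X3) → no; 4× c (aromatic, X3) → no; 2× C (X2) → match; 1× Br (X1) → no; 1× F (X1) → no; 1× C (X3) → no; 1× O (X1) → no; 1× O (X2) → no; 1× C (X4) → no.
That gives 2 matching atoms.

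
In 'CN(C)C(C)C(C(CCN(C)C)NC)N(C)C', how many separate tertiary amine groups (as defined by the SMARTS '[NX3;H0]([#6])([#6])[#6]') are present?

3

[NX3;H0]([#6])([#6])[#6] is the SMARTS for a tertiary amine: a trivalent nitrogen with no H, bonded to three carbons.
The molecule carries 3 separate instances of a dimethylamino group (-N(CH3)2) meeting every constraint; each maps to a distinct set of atoms, giving 3 matches.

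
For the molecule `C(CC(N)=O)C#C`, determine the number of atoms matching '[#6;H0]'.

Check the 7 heavy atoms by environment: 2× C (H2) → no; 2× C (H0) → match; 1× O (H0) → no; 1× N (H2) → no; 1× C (H1) → no.
That gives 2 matching atoms.

2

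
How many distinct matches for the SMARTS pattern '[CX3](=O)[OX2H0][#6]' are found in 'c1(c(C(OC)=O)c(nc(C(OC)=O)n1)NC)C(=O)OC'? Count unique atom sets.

[CX3](=O)[OX2H0][#6] is the SMARTS for an ester: a carbonyl carbon bonded to an oxygen that is itself bonded to carbon (no H on that O).
The molecule carries 3 separate instances of a methyl-ester group (-C(=O)OCH3) meeting every constraint; each maps to a distinct set of atoms, giving 3 matches.

3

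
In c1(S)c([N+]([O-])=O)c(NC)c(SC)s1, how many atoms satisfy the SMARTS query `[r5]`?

5

The query [r5] means: r5 matches atoms in a five-membered ring.
Check the 13 heavy atoms by environment: 1× s (aromatic, in 5-ring) → match; 4× c (aromatic, in 5-ring) → match; 2× S (acyclic) → no; 2× C (acyclic) → no; 1× N (acyclic) → no; 1× N (charge +1, acyclic) → no; 1× O (charge -1, acyclic) → no; 1× O (acyclic) → no.
Summing the matching environments: 1 + 4 = 5 matching atoms.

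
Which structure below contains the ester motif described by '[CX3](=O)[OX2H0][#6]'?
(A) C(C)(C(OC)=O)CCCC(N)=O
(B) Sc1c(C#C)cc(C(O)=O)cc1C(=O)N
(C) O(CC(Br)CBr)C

[CX3](=O)[OX2H0][#6] describes a carbonyl carbon bonded to an oxygen that is itself bonded to carbon (no H on that O) (an ester).
(A) contains a methyl-ester group (-C(=O)OCH3), which satisfies every atom and bond constraint.
(B) has a primary amide (-C(=O)NH2) but the carbonyl is bonded to N, not to an O-C linkage.
(C) has a methoxy ether (-OCH3) but the ether oxygen is not adjacent to a C=O carbon.
So the answer is (A).

A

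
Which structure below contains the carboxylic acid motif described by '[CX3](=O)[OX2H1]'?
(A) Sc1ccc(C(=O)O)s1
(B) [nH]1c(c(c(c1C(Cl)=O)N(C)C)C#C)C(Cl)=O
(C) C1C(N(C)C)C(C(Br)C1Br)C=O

A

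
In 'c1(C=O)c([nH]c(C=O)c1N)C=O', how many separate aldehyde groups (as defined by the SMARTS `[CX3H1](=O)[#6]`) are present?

[CX3H1](=O)[#6] is the SMARTS for an aldehyde: an sp2 carbon with one H, double-bonded to O and single-bonded to carbon.
The molecule carries 3 separate instances of an aldehyde (-CHO) meeting every constraint; each maps to a distinct set of atoms, giving 3 matches.

3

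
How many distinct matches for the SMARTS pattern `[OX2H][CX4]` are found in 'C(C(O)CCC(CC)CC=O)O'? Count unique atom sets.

2

[OX2H][CX4] is the SMARTS for an aliphatic alcohol: a hydroxyl oxygen bound to an sp3 (X4) carbon.
The molecule carries 2 separate instances of a hydroxyl group (-OH) meeting every constraint; each maps to a distinct set of atoms, giving 2 matches.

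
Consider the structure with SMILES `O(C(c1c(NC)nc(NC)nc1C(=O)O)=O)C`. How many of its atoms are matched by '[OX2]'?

2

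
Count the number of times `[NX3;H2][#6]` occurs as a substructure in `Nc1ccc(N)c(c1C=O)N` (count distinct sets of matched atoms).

[NX3;H2][#6] is the SMARTS for a primary amine: a trivalent nitrogen with two H attached to carbon.
The molecule carries 3 separate instances of a primary amino group (-NH2) meeting every constraint; each maps to a distinct set of atoms, giving 3 matches.

3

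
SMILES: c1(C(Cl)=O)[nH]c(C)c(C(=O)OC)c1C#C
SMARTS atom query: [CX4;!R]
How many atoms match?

2

The query [CX4;!R] means: aliphatic carbon with four total connections, not in a ring.
Check the 15 heavy atoms by environment: 1× n (aromatic, X3, in 5-ring) → no; 4× c (aromatic, X3, in 5-ring) → no; 2× C (X3, acyclic) → no; 2× O (X1, acyclic) → no; 1× Cl (X1, acyclic) → no; 1× O (X2, acyclic) → no; 2× C (X4, acyclic) → match; 2× C (X2, acyclic) → no.
That gives 2 matching atoms.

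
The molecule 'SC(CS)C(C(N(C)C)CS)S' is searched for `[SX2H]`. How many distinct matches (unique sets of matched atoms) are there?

[SX2H] is the SMARTS for a thiol: an aliphatic sulfur with two connections, one being H.
The molecule carries 4 separate instances of a thiol (-SH) meeting every constraint; each maps to a distinct set of atoms, giving 4 matches.

4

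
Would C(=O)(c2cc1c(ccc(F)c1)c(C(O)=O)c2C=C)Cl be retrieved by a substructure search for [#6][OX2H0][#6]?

No

The pattern [#6][OX2H0][#6] describes an aliphatic oxygen bridging two carbons with no H on the oxygen — an ether.
The closest candidate here is a carboxylic acid group (-C(=O)OH), but the -OH oxygen has H1; the =O is OX1, not OX2. No other fragment satisfies the full query, so there is no match.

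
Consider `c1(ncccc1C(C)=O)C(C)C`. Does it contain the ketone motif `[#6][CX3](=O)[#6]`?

Yes

The pattern [#6][CX3](=O)[#6] describes a carbonyl carbon (no H) flanked by two carbons — a ketone.
The molecule carries an acetyl/ketone group (-C(=O)CH3), whose atoms satisfy every constraint of the query, so the pattern matches.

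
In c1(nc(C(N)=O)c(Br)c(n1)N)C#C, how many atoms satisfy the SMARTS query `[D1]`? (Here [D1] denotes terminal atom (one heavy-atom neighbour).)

5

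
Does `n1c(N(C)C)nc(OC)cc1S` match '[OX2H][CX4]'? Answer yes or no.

The pattern [OX2H][CX4] describes a hydroxyl oxygen bound to an sp3 (X4) carbon — an aliphatic alcohol.
The closest candidate here is a methoxy ether (-OCH3), but the oxygen has H0 (ether), not H1. No other fragment satisfies the full query, so there is no match.

No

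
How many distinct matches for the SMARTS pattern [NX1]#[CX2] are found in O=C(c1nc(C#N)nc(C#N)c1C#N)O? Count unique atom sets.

3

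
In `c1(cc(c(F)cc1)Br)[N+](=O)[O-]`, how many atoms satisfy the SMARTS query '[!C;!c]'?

Check the 11 heavy atoms by environment: 6× c (aromatic) → no; 1× N (charge +1) → match; 1× O (charge -1) → match; 1× O → match; 1× Br → match; 1× F → match.
Summing the matching environments: 1 + 1 + 1 + 1 + 1 = 5 matching atoms.

5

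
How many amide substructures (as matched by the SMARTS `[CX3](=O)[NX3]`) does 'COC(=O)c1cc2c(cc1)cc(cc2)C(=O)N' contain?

1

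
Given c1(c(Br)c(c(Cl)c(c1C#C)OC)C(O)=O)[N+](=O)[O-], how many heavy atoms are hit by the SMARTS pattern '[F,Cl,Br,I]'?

2

Check the 18 heavy atoms by environment: 6× c (aromatic) → no; 4× C → no; 4× O → no; 1× Br → match; 1× Cl → match; 1× N (charge +1) → no; 1× O (charge -1) → no.
Summing the matching environments: 1 + 1 = 2 matching atoms.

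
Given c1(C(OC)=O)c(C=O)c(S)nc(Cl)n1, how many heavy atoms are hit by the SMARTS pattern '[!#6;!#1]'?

7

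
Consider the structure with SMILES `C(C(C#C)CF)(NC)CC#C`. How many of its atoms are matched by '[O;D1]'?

The query [O;D1] means: aliphatic oxygen bonded to exactly one heavy atom.
Check the 11 heavy atoms by environment: 4× C (D2) → no; 2× C (D3) → no; 1× F (D1) → no; 1× N (D2) → no; 3× C (D1) → no.
No environment satisfies the query, so 0 matching atoms.

0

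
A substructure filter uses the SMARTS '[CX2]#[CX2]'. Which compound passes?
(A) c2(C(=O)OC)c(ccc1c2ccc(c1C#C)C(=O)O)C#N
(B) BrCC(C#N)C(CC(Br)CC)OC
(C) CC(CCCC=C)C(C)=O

A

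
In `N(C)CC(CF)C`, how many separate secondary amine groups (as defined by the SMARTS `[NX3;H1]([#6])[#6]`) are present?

[NX3;H1]([#6])[#6] is the SMARTS for a secondary amine: a trivalent nitrogen with one H, bonded to two carbons.
Exactly one fragment in the molecule meets all constraints, giving 1 match.

1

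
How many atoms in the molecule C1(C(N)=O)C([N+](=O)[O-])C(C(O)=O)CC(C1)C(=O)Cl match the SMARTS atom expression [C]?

9

The query [C] means: uppercase C matches aliphatic (non-aromatic) carbon only.
Check the 18 heavy atoms by environment: 9× C → match; 1× N (charge +1) → no; 1× O (charge -1) → no; 5× O → no; 1× N → no; 1× Cl → no.
That gives 9 matching atoms.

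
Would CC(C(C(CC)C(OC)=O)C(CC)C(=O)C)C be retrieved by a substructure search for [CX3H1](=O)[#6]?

The pattern [CX3H1](=O)[#6] describes an sp2 carbon with one H, double-bonded to O and single-bonded to carbon — an aldehyde.
The closest candidate here is a methyl-ester group (-C(=O)OCH3), but the carbonyl carbon has H0, not H1. No other fragment satisfies the full query, so there is no match.

No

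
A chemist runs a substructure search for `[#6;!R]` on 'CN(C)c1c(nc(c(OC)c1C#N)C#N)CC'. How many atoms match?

7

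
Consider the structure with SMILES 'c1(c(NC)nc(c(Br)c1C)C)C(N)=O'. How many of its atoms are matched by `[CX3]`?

The query [CX3] means: C with X3: aliphatic carbon with exactly 3 total connections.
Check the 14 heavy atoms by environment: 1× n (aromatic, X2) → no; 5× c (aromatic, X3) → no; 1× C (X3) → match; 1× O (X1) → no; 2× N (X3) → no; 3× C (X4) → no; 1× Br (X1) → no.
That gives 1 matching atom.

1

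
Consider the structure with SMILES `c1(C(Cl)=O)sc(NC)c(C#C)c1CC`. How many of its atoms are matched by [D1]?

5

Check the 14 heavy atoms by environment: 1× s (aromatic, D2) → no; 4× c (aromatic, D3) → no; 1× N (D2) → no; 3× C (D1) → match; 1× C (D3) → no; 1× O (D1) → match; 1× Cl (D1) → match; 2× C (D2) → no.
Summing the matching environments: 3 + 1 + 1 = 5 matching atoms.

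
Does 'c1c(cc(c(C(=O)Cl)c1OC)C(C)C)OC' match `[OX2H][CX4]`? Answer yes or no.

The pattern [OX2H][CX4] describes a hydroxyl oxygen bound to an sp3 (X4) carbon — an aliphatic alcohol.
The closest candidate here is a methoxy ether (-OCH3), but the oxygen has H0 (ether), not H1. No other fragment satisfies the full query, so there is no match.

No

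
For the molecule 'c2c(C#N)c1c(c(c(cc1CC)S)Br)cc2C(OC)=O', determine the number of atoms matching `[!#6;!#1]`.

5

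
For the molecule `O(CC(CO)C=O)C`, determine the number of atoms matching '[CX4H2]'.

The query [CX4H2] means: sp3 carbon (X4) with exactly two hydrogens.
Check the 8 heavy atoms by environment: 2× C (H2, X4) → match; 1× C (H1, X4) → no; 1× C (H1, X3) → no; 1× O (H0, X1) → no; 1× O (H0, X2) → no; 1× C (H3, X4) → no; 1× O (H1, X2) → no.
That gives 2 matching atoms.

2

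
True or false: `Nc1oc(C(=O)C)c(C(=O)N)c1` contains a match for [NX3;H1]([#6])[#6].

The pattern [NX3;H1]([#6])[#6] describes a trivalent nitrogen with one H, bonded to two carbons — a secondary amine.
The closest candidate here is a primary amide (-C(=O)NH2), but the -C(=O)NH2 nitrogen has H2, not H1. No other fragment satisfies the full query, so there is no match.

False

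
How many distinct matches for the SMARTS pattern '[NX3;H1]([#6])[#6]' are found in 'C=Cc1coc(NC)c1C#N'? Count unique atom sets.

1

[NX3;H1]([#6])[#6] is the SMARTS for a secondary amine: a trivalent nitrogen with one H, bonded to two carbons.
Exactly one fragment in the molecule meets all constraints, giving 1 match.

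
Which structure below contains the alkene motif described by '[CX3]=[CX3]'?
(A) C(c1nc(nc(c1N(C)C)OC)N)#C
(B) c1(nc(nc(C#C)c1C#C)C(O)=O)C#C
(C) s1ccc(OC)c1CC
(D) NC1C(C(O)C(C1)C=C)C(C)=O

D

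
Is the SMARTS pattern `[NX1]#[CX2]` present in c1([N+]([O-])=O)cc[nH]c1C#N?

Yes

The pattern [NX1]#[CX2] describes a nitrogen triple-bonded to a two-connected carbon — a nitrile.
The molecule carries a nitrile (-C#N), whose atoms satisfy every constraint of the query, so the pattern matches.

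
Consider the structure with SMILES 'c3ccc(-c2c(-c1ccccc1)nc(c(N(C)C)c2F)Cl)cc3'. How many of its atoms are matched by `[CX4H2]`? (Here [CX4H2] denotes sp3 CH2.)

Check the 23 heavy atoms by environment: 1× n (aromatic, H0, X2) → no; 7× c (aromatic, H0, X3) → no; 1× Cl (H0, X1) → no; 10× c (aromatic, H1, X3) → no; 1× N (H0, X3) → no; 2× C (H3, X4) → no; 1× F (H0, X1) → no.
No environment satisfies the query, so 0 matching atoms.

0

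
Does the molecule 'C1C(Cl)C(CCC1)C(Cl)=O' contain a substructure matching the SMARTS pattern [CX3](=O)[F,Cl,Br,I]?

Yes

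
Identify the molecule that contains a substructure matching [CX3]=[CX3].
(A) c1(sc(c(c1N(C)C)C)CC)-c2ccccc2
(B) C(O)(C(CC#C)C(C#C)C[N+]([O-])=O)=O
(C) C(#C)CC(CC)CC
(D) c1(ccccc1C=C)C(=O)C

[CX3]=[CX3] describes a non-aromatic C=C double bond between two sp2 carbons (an alkene).
(A) has an ethyl group (-CH2CH3) but its C-C bond is a single bond between CX4 carbons, not CX3=CX3.
(B) has an ethynyl group (-C#CH) but the C-C bond is a triple bond, not a double bond.
(C) has an ethyl group (-CH2CH3) but its C-C bond is a single bond between CX4 carbons, not CX3=CX3.
(D) contains a vinyl group (-CH=CH2), which satisfies every atom and bond constraint.
So the answer is (D).

D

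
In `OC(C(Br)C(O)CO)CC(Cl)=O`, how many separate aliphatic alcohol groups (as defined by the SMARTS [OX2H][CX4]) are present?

3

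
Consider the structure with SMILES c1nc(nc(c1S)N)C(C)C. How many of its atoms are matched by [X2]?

3

The query [X2] means: any atom with exactly two total connections (bonds + H).
Check the 11 heavy atoms by environment: 2× n (aromatic, X2) → match; 4× c (aromatic, X3) → no; 3× C (X4) → no; 1× S (X2) → match; 1× N (X3) → no.
Summing the matching environments: 2 + 1 = 3 matching atoms.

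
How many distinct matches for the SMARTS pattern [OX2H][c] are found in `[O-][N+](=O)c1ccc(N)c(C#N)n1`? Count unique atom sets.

0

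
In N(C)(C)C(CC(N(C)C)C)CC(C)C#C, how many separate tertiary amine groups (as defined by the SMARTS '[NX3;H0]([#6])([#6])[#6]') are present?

2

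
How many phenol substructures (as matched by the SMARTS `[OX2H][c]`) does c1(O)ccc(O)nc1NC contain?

2

[OX2H][c] is the SMARTS for a phenol: a hydroxyl oxygen attached to an aromatic carbon.
The molecule carries 2 separate instances of a hydroxyl group (-OH) meeting every constraint; each maps to a distinct set of atoms, giving 2 matches.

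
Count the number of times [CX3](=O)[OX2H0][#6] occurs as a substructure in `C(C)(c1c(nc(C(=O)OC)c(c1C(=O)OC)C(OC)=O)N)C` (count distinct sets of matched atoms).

[CX3](=O)[OX2H0][#6] is the SMARTS for an ester: a carbonyl carbon bonded to an oxygen that is itself bonded to carbon (no H on that O).
The molecule carries 3 separate instances of a methyl-ester group (-C(=O)OCH3) meeting every constraint; each maps to a distinct set of atoms, giving 3 matches.

3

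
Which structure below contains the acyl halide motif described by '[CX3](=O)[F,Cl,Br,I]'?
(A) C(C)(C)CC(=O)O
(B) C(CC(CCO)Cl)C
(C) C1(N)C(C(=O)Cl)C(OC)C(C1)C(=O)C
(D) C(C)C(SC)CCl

C

[CX3](=O)[F,Cl,Br,I] describes a carbonyl carbon bonded to a halogen (an acyl halide).
(A) has a carboxylic acid group (-C(=O)OH) but the carbonyl is bonded to -OH, not to a halogen.
(B) has a chloro substituent but the Cl is not on a carbonyl carbon.
(C) contains an acyl chloride (-C(=O)Cl), which satisfies every atom and bond constraint.
(D) has a chloro substituent but the Cl is not on a carbonyl carbon.
So the answer is (C).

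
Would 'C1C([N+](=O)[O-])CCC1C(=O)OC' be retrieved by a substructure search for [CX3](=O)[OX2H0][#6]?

The pattern [CX3](=O)[OX2H0][#6] describes a carbonyl carbon bonded to an oxygen that is itself bonded to carbon (no H on that O) — an ester.
The molecule carries a methyl-ester group (-C(=O)OCH3), whose atoms satisfy every constraint of the query, so the pattern matches.

Yes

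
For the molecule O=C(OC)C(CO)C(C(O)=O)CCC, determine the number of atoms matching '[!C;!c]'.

5

The query [!C;!c] means: neither aliphatic nor aromatic carbon — same as [!#6].
Check the 14 heavy atoms by environment: 9× C → no; 5× O → match.
That gives 5 matching atoms.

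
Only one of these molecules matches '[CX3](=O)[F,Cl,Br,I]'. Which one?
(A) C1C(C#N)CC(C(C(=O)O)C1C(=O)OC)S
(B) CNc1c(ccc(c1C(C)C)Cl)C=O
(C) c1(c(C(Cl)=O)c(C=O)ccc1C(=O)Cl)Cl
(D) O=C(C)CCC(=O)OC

[CX3](=O)[F,Cl,Br,I] describes a carbonyl carbon bonded to a halogen (an acyl halide).
(A) has a carboxylic acid group (-C(=O)OH) but the carbonyl is bonded to -OH, not to a halogen.
(B) has a chloro substituent but the Cl is not on a carbonyl carbon.
(C) contains an acyl chloride (-C(=O)Cl), which satisfies every atom and bond constraint.
(D) has a methyl-ester group (-C(=O)OCH3) but the carbonyl is bonded to -O-C, not to a halogen.
So the answer is (C).

C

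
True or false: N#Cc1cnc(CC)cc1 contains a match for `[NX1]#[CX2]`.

True

The pattern [NX1]#[CX2] describes a nitrogen triple-bonded to a two-connected carbon — a nitrile.
The molecule carries a nitrile (-C#N), whose atoms satisfy every constraint of the query, so the pattern matches.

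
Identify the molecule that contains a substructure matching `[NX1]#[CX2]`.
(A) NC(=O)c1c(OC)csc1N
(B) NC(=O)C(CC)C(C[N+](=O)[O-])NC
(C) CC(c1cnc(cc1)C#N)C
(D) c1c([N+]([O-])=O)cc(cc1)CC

C

[NX1]#[CX2] describes a nitrogen triple-bonded to a two-connected carbon (a nitrile).
(A) has a primary amide (-C(=O)NH2) but the nitrogen is NX3, not NX1.
(B) has a nitro group (-[N+](=O)[O-]) but there is no C#N triple bond.
(C) contains a nitrile (-C#N), which satisfies every atom and bond constraint.
(D) has a nitro group (-[N+](=O)[O-]) but there is no C#N triple bond.
So the answer is (C).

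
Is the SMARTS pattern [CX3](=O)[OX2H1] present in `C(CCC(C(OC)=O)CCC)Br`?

No

The pattern [CX3](=O)[OX2H1] describes an sp2 carbon double-bonded to O and single-bonded to an -OH oxygen — a carboxylic acid.
The closest candidate here is a methyl-ester group (-C(=O)OCH3), but the singly-bonded O has no H (OX2H0, not OX2H1). No other fragment satisfies the full query, so there is no match.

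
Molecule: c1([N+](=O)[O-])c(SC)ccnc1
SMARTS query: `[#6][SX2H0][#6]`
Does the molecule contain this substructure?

Yes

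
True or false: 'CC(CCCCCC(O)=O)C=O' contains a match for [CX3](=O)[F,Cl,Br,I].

False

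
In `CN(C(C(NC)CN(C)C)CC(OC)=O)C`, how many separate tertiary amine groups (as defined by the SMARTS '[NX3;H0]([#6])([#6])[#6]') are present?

2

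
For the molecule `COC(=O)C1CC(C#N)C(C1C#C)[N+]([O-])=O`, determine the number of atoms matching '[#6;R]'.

The query [#6;R] means: carbon that is part of a ring.
Check the 16 heavy atoms by environment: 5× C (in 5-ring) → match; 5× C (acyclic) → no; 1× N (charge +1, acyclic) → no; 1× O (charge -1, acyclic) → no; 3× O (acyclic) → no; 1× N (acyclic) → no.
That gives 5 matching atoms.

5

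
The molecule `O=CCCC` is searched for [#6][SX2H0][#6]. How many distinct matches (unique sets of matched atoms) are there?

0

[#6][SX2H0][#6] is the SMARTS for a thioether: an aliphatic sulfur bridging two carbons with no H on the sulfur.
No fragment in the molecule satisfies every constraint, giving 0 matches.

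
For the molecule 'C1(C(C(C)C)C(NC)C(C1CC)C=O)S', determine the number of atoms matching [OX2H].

0

The query [OX2H] means: aliphatic oxygen with two connections, one of which is H — an -OH oxygen.
Check the 15 heavy atoms by environment: 6× C (H1, X4) → no; 1× C (H1, X3) → no; 1× O (H0, X1) → no; 1× N (H1, X3) → no; 4× C (H3, X4) → no; 1× S (H1, X2) → no; 1× C (H2, X4) → no.
No environment satisfies the query, so 0 matching atoms.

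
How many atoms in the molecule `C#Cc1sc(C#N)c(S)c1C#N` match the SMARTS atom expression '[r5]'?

5

The query [r5] means: r5 matches atoms in a five-membered ring.
Check the 12 heavy atoms by environment: 1× s (aromatic, in 5-ring) → match; 4× c (aromatic, in 5-ring) → match; 4× C (acyclic) → no; 2× N (acyclic) → no; 1× S (acyclic) → no.
Summing the matching environments: 1 + 4 = 5 matching atoms.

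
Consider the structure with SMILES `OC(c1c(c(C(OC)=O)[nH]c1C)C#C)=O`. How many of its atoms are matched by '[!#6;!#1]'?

5

The query [!#6;!#1] means: not carbon and not hydrogen — any heteroatom.
Check the 15 heavy atoms by environment: 1× n (aromatic) → match; 4× c (aromatic) → no; 6× C → no; 4× O → match.
Summing the matching environments: 1 + 4 = 5 matching atoms.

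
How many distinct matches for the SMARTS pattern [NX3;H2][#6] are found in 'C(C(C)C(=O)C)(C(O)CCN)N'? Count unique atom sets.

2

[NX3;H2][#6] is the SMARTS for a primary amine: a trivalent nitrogen with two H attached to carbon.
The molecule carries 2 separate instances of a primary amino group (-NH2) meeting every constraint; each maps to a distinct set of atoms, giving 2 matches.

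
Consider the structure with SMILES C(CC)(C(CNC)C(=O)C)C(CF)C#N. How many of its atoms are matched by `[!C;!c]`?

4

The query [!C;!c] means: neither aliphatic nor aromatic carbon — same as [!#6].
Check the 15 heavy atoms by environment: 11× C → no; 2× N → match; 1× O → match; 1× F → match.
Summing the matching environments: 2 + 1 + 1 = 4 matching atoms.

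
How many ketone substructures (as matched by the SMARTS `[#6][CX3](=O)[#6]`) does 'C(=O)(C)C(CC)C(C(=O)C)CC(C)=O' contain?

[#6][CX3](=O)[#6] is the SMARTS for a ketone: a carbonyl carbon (no H) flanked by two carbons.
The molecule carries 3 separate instances of an acetyl/ketone group (-C(=O)CH3) meeting every constraint; each maps to a distinct set of atoms, giving 3 matches.

3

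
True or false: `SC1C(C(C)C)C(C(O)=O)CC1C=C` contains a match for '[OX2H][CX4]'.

False

The pattern [OX2H][CX4] describes a hydroxyl oxygen bound to an sp3 (X4) carbon — an aliphatic alcohol.
The closest candidate here is a carboxylic acid group (-C(=O)OH), but the -OH is on a CX3 carbonyl carbon, not a CX4 carbon. No other fragment satisfies the full query, so there is no match.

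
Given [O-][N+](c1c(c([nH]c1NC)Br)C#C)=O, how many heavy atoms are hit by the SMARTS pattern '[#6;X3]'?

Check the 13 heavy atoms by environment: 1× n (aromatic, X3) → no; 4× c (aromatic, X3) → match; 1× N (charge +1, X3) → no; 1× O (charge -1, X1) → no; 1× O (X1) → no; 1× Br (X1) → no; 2× C (X2) → no; 1× N (X3) → no; 1× C (X4) → no.
That gives 4 matching atoms.

4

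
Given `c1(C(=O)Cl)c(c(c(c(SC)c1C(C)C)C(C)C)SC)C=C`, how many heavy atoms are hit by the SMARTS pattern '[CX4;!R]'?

8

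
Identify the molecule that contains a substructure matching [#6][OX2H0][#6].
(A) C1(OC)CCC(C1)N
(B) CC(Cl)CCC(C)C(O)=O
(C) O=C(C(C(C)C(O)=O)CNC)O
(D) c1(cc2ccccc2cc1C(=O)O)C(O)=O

A

[#6][OX2H0][#6] describes an aliphatic oxygen bridging two carbons with no H on the oxygen (an ether).
(A) contains a methoxy ether (-OCH3), which satisfies every atom and bond constraint.
(B) has a carboxylic acid group (-C(=O)OH) but the -OH oxygen has H1; the =O is OX1, not OX2.
(C) has a carboxylic acid group (-C(=O)OH) but the -OH oxygen has H1; the =O is OX1, not OX2.
(D) has a carboxylic acid group (-C(=O)OH) but the -OH oxygen has H1; the =O is OX1, not OX2.
So the answer is (A).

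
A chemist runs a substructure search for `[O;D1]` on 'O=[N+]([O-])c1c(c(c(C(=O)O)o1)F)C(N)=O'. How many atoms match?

5

The query [O;D1] means: aliphatic oxygen bonded to exactly one heavy atom.
Check the 15 heavy atoms by environment: 1× o (aromatic, D2) → no; 4× c (aromatic, D3) → no; 1× N (charge +1, D3) → no; 1× O (charge -1, D1) → match; 4× O (D1) → match; 2× C (D3) → no; 1× N (D1) → no; 1× F (D1) → no.
Summing the matching environments: 1 + 4 = 5 matching atoms.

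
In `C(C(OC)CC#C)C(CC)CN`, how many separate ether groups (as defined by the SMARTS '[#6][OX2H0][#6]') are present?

[#6][OX2H0][#6] is the SMARTS for an ether: an aliphatic oxygen bridging two carbons with no H on the oxygen.
Exactly one fragment in the molecule meets all constraints, giving 1 match.

1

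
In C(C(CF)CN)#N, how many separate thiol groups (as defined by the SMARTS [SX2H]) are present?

0

[SX2H] is the SMARTS for a thiol: an aliphatic sulfur with two connections, one being H.
No fragment in the molecule satisfies every constraint, giving 0 matches.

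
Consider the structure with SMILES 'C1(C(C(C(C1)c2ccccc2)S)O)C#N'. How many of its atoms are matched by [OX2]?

1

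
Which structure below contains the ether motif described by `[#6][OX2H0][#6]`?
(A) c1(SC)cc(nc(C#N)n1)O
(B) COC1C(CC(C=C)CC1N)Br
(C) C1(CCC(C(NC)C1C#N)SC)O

[#6][OX2H0][#6] describes an aliphatic oxygen bridging two carbons with no H on the oxygen (an ether).
(A) has a hydroxyl group (-OH) but the oxygen has H1, not H0 bridging two carbons.
(B) contains a methoxy ether (-OCH3), which satisfies every atom and bond constraint.
(C) has a hydroxyl group (-OH) but the oxygen has H1, not H0 bridging two carbons.
So the answer is (B).

B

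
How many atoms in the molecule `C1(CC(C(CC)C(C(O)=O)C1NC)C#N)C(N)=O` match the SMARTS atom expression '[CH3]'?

2

The query [CH3] means: aliphatic carbon with exactly three hydrogens.
Check the 18 heavy atoms by environment: 5× C (H1) → no; 2× C (H2) → no; 1× N (H1) → no; 2× C (H3) → match; 3× C (H0) → no; 2× O (H0) → no; 1× N (H2) → no; 1× N (H0) → no; 1× O (H1) → no.
That gives 2 matching atoms.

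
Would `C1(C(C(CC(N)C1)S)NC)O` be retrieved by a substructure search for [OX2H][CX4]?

The pattern [OX2H][CX4] describes a hydroxyl oxygen bound to an sp3 (X4) carbon — an aliphatic alcohol.
The molecule carries a hydroxyl group (-OH), whose atoms satisfy every constraint of the query, so the pattern matches.

Yes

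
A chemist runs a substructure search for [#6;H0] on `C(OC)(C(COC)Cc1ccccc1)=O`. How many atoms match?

2

The query [#6;H0] means: any carbon with no attached hydrogen.
Check the 15 heavy atoms by environment: 2× C (H2) → no; 1× C (H1) → no; 1× c (aromatic, H0) → match; 5× c (aromatic, H1) → no; 1× C (H0) → match; 3× O (H0) → no; 2× C (H3) → no.
Summing the matching environments: 1 + 1 = 2 matching atoms.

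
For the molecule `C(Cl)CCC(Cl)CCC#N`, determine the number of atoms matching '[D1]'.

3

The query [D1] means: atom with exactly one heavy-atom neighbour (degree 1).
Check the 10 heavy atoms by environment: 6× C (D2) → no; 1× C (D3) → no; 1× N (D1) → match; 2× Cl (D1) → match.
Summing the matching environments: 1 + 2 = 3 matching atoms.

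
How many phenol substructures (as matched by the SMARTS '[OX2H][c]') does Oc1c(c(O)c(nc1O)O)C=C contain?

4

[OX2H][c] is the SMARTS for a phenol: a hydroxyl oxygen attached to an aromatic carbon.
The molecule carries 4 separate instances of a hydroxyl group (-OH) meeting every constraint; each maps to a distinct set of atoms, giving 4 matches.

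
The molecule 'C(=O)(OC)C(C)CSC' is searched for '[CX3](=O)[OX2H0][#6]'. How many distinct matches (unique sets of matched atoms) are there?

1

[CX3](=O)[OX2H0][#6] is the SMARTS for an ester: a carbonyl carbon bonded to an oxygen that is itself bonded to carbon (no H on that O).
Exactly one fragment in the molecule meets all constraints, giving 1 match.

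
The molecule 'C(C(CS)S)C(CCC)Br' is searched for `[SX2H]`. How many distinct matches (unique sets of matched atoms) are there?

2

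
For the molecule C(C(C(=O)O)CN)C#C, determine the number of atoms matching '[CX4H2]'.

2

Check the 9 heavy atoms by environment: 2× C (H2, X4) → match; 1× C (H1, X4) → no; 1× C (H0, X3) → no; 1× O (H0, X1) → no; 1× O (H1, X2) → no; 1× N (H2, X3) → no; 1× C (H0, X2) → no; 1× C (H1, X2) → no.
That gives 2 matching atoms.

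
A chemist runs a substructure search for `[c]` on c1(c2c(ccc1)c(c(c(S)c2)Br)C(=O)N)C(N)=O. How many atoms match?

10

The query [c] means: lowercase c matches aromatic carbon only.
Check the 18 heavy atoms by environment: 10× c (aromatic) → match; 2× C → no; 2× O → no; 2× N → no; 1× Br → no; 1× S → no.
That gives 10 matching atoms.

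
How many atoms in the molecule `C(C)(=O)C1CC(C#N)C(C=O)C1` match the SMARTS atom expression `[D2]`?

4

Check the 12 heavy atoms by environment: 4× C (D3) → no; 4× C (D2) → match; 1× N (D1) → no; 2× O (D1) → no; 1× C (D1) → no.
That gives 4 matching atoms.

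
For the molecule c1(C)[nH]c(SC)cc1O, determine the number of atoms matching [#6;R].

4

The query [#6;R] means: carbon that is part of a ring.
Check the 9 heavy atoms by environment: 1× n (aromatic, in 5-ring) → no; 4× c (aromatic, in 5-ring) → match; 1× O (acyclic) → no; 1× S (acyclic) → no; 2× C (acyclic) → no.
That gives 4 matching atoms.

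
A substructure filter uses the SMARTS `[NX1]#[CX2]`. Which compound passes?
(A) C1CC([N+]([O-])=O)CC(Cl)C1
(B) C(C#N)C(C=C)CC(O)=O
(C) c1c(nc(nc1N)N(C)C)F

B

[NX1]#[CX2] describes a nitrogen triple-bonded to a two-connected carbon (a nitrile).
(A) has a nitro group (-[N+](=O)[O-]) but there is no C#N triple bond.
(B) contains a nitrile (-C#N), which satisfies every atom and bond constraint.
(C) has a primary amino group (-NH2) but the nitrogen is NX3 (three connections), not NX1 triple-bonded.
So the answer is (B).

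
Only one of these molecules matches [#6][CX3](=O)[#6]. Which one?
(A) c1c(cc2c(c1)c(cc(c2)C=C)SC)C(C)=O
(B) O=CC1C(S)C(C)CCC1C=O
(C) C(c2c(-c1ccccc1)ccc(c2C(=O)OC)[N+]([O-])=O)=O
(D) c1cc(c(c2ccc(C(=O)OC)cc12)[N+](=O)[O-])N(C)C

A

[#6][CX3](=O)[#6] describes a carbonyl carbon (no H) flanked by two carbons (a ketone).
(A) contains an acetyl/ketone group (-C(=O)CH3), which satisfies every atom and bond constraint.
(B) has an aldehyde (-CHO) but the carbonyl carbon has H1, so it is not flanked by two carbons.
(C) has a methyl-ester group (-C(=O)OCH3) but one neighbour of the carbonyl carbon is O, not C.
(D) has a methyl-ester group (-C(=O)OCH3) but one neighbour of the carbonyl carbon is O, not C.
So the answer is (A).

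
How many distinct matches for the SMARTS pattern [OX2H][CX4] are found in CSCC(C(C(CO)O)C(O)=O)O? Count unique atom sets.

3

[OX2H][CX4] is the SMARTS for an aliphatic alcohol: a hydroxyl oxygen bound to an sp3 (X4) carbon.
The molecule carries 3 separate instances of a hydroxyl group (-OH) meeting every constraint; each maps to a distinct set of atoms, giving 3 matches.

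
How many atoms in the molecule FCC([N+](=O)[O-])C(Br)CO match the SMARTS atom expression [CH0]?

The query [CH0] means: aliphatic carbon with no attached hydrogen.
Check the 10 heavy atoms by environment: 2× C (H2) → no; 2× C (H1) → no; 1× F (H0) → no; 1× O (H1) → no; 1× Br (H0) → no; 1× N (charge +1, H0) → no; 1× O (charge -1, H0) → no; 1× O (H0) → no.
No environment satisfies the query, so 0 matching atoms.

0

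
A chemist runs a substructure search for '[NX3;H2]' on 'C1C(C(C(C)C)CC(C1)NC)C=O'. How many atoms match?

0

Check the 13 heavy atoms by environment: 4× C (H1, X4) → no; 3× C (H2, X4) → no; 1× C (H1, X3) → no; 1× O (H0, X1) → no; 3× C (H3, X4) → no; 1× N (H1, X3) → no.
No environment satisfies the query, so 0 matching atoms.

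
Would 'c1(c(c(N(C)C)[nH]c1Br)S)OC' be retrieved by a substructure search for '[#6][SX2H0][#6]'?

No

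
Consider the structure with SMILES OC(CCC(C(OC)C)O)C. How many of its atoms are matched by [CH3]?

3

Check the 11 heavy atoms by environment: 3× C (H3) → match; 3× C (H1) → no; 2× C (H2) → no; 2× O (H1) → no; 1× O (H0) → no.
That gives 3 matching atoms.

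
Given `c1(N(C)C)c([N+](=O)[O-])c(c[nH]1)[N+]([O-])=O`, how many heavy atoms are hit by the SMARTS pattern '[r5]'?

5

The query [r5] means: r5 matches atoms in a five-membered ring.
Check the 14 heavy atoms by environment: 1× n (aromatic, in 5-ring) → match; 4× c (aromatic, in 5-ring) → match; 2× N (charge +1, acyclic) → no; 2× O (charge -1, acyclic) → no; 2× O (acyclic) → no; 1× N (acyclic) → no; 2× C (acyclic) → no.
Summing the matching environments: 1 + 4 = 5 matching atoms.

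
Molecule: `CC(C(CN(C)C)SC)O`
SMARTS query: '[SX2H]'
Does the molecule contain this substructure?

The pattern [SX2H] describes an aliphatic sulfur with two connections, one being H — a thiol.
The closest candidate here is a methylthio ether (-SCH3), but the sulfur has H0 (bonded to two carbons), not H1. No other fragment satisfies the full query, so there is no match.

No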